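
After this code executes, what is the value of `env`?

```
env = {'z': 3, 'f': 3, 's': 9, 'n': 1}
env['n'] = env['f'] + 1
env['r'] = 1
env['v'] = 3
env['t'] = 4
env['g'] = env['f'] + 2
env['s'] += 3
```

env['n'] = env['f']+1 = 4 → {'z': 3, 'f': 3, 's': 9, 'n': 4}
env['r'] = 1 → {'z': 3, 'f': 3, 's': 9, 'n': 4, 'r': 1}
env['v'] = 3 → {'z': 3, 'f': 3, 's': 9, 'n': 4, 'r': 1, 'v': 3}
env['t'] = 4 → {'z': 3, 'f': 3, 's': 9, 'n': 4, 'r': 1, 'v': 3, 't': 4}
env['g'] = env['f']+2 = 5 → {'z': 3, 'f': 3, 's': 9, 'n': 4, 'r': 1, 'v': 3, 't': 4, 'g': 5}
env['s'] = 9+3 = 12 → {'z': 3, 'f': 3, 's': 12, 'n': 4, 'r': 1, 'v': 3, 't': 4, 'g': 5}

{'z': 3, 'f': 3, 's': 12, 'n': 4, 'r': 1, 'v': 3, 't': 4, 'g': 5}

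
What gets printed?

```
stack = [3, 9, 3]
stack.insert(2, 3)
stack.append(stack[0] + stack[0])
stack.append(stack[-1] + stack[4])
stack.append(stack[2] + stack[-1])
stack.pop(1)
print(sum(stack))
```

42

insert 3 at 2 → [3, 9, 3, 3]
append stack[0]+stack[0] = 3+3 = 6 → [3, 9, 3, 3, 6]
append stack[-1]+stack[4] = 6+6 = 12 → [3, 9, 3, 3, 6, 12]
append stack[2]+stack[-1] = 3+12 = 15 → [3, 9, 3, 3, 6, 12, 15]
pop(1) removes 9 → [3, 3, 3, 6, 12, 15]
sum = 42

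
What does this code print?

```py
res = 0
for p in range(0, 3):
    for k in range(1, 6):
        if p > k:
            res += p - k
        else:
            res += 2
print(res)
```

29

p=0,k=1: not 0>1, res = 0+2 = 2
p=0,k=2: not 0>2, res = 2+2 = 4
p=0,k=3: not 0>3, res = 4+2 = 6
p=0,k=4: not 0>4, res = 6+2 = 8
p=0,k=5: not 0>5, res = 8+2 = 10
p=1,k=1: not 1>1, res = 10+2 = 12
p=1,k=2: not 1>2, res = 12+2 = 14
p=1,k=3: not 1>3, res = 14+2 = 16
p=1,k=4: not 1>4, res = 16+2 = 18
p=1,k=5: not 1>5, res = 18+2 = 20
p=2,k=1: 2>1, res = 20+1 = 21
p=2,k=2: not 2>2, res = 21+2 = 23
p=2,k=3: not 2>3, res = 23+2 = 25
p=2,k=4: not 2>4, res = 25+2 = 27
p=2,k=5: not 2>5, res = 27+2 = 29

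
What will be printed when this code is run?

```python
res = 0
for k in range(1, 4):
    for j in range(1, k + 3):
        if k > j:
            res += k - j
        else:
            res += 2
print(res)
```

k=1,j=1: not 1>1, res = 0+2 = 2
k=1,j=2: not 1>2, res = 2+2 = 4
k=1,j=3: not 1>3, res = 4+2 = 6
k=2,j=1: 2>1, res = 6+1 = 7
k=2,j=2: not 2>2, res = 7+2 = 9
k=2,j=3: not 2>3, res = 9+2 = 11
k=2,j=4: not 2>4, res = 11+2 = 13
k=3,j=1: 3>1, res = 13+2 = 15
k=3,j=2: 3>2, res = 15+1 = 16
k=3,j=3: not 3>3, res = 16+2 = 18
k=3,j=4: not 3>4, res = 18+2 = 20
k=3,j=5: not 3>5, res = 20+2 = 22

22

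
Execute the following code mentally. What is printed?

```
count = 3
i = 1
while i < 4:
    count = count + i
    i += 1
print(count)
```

i=1: count = 3+1 = 4
i=2: count = 4+2 = 6
i=3: count = 6+3 = 9

9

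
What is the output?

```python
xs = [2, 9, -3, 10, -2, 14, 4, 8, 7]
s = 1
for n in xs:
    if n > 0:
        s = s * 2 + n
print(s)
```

855

n=2: >0, s = 1*2+2 = 4
n=9: >0, s = 4*2+9 = 17
n=-3: not >0
n=10: >0, s = 17*2+10 = 44
n=-2: not >0
n=14: >0, s = 44*2+14 = 102
n=4: >0, s = 102*2+4 = 208
n=8: >0, s = 208*2+8 = 424
n=7: >0, s = 424*2+7 = 855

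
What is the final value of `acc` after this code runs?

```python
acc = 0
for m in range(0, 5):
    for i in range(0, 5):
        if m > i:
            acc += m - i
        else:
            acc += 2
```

50

m=0,i=0: not 0>0, acc = 0+2 = 2
m=0,i=1: not 0>1, acc = 2+2 = 4
m=0,i=2: not 0>2, acc = 4+2 = 6
m=0,i=3: not 0>3, acc = 6+2 = 8
m=0,i=4: not 0>4, acc = 8+2 = 10
m=1,i=0: 1>0, acc = 10+1 = 11
m=1,i=1: not 1>1, acc = 11+2 = 13
m=1,i=2: not 1>2, acc = 13+2 = 15
m=1,i=3: not 1>3, acc = 15+2 = 17
m=1,i=4: not 1>4, acc = 17+2 = 19
m=2,i=0: 2>0, acc = 19+2 = 21
m=2,i=1: 2>1, acc = 21+1 = 22
m=2,i=2: not 2>2, acc = 22+2 = 24
m=2,i=3: not 2>3, acc = 24+2 = 26
m=2,i=4: not 2>4, acc = 26+2 = 28
m=3,i=0: 3>0, acc = 28+3 = 31
m=3,i=1: 3>1, acc = 31+2 = 33
m=3,i=2: 3>2, acc = 33+1 = 34
m=3,i=3: not 3>3, acc = 34+2 = 36
m=3,i=4: not 3>4, acc = 36+2 = 38
m=4,i=0: 4>0, acc = 38+4 = 42
m=4,i=1: 4>1, acc = 42+3 = 45
m=4,i=2: 4>2, acc = 45+2 = 47
m=4,i=3: 4>3, acc = 47+1 = 48
m=4,i=4: not 4>4, acc = 48+2 = 50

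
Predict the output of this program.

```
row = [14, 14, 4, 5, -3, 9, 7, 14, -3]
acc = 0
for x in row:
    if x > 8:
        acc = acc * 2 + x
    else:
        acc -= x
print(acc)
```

165

x=14: >8, acc = 0*2+14 = 14
x=14: >8, acc = 14*2+14 = 42
x=4: not >8, acc = 42-4 = 38
x=5: not >8, acc = 38-5 = 33
x=-3: not >8, acc = 33-(-3) = 36
x=9: >8, acc = 36*2+9 = 81
x=7: not >8, acc = 81-7 = 74
x=14: >8, acc = 74*2+14 = 162
x=-3: not >8, acc = 162-(-3) = 165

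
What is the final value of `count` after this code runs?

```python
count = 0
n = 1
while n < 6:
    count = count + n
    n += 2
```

n=1: count = 0+1 = 1
n=3: count = 1+3 = 4
n=5: count = 4+5 = 9

9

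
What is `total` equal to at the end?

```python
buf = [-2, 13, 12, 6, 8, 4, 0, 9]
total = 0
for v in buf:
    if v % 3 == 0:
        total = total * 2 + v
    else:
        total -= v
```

-95

v=-2: not %3==0, total = 0-(-2) = 2
v=13: not %3==0, total = 2-13 = -11
v=12: %3==0, total = (-11)*2+12 = -10
v=6: %3==0, total = (-10)*2+6 = -14
v=8: not %3==0, total = (-14)-8 = -22
v=4: not %3==0, total = (-22)-4 = -26
v=0: %3==0, total = (-26)*2+0 = -52
v=9: %3==0, total = (-52)*2+9 = -95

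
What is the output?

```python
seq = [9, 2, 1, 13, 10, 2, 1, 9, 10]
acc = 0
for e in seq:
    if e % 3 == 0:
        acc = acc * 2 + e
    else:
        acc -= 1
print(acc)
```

14

e=9: %3==0, acc = 0*2+9 = 9
e=2: not %3==0, acc = 9-1 = 8
e=1: not %3==0, acc = 8-1 = 7
e=13: not %3==0, acc = 7-1 = 6
e=10: not %3==0, acc = 6-1 = 5
e=2: not %3==0, acc = 5-1 = 4
e=1: not %3==0, acc = 4-1 = 3
e=9: %3==0, acc = 3*2+9 = 15
e=10: not %3==0, acc = 15-1 = 14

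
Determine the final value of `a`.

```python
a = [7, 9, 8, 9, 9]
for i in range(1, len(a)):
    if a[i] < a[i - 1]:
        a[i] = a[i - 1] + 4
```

i=1: 9>=7, unchanged → [7, 9, 8, 9, 9]
i=2: 8<9, a[2] = 9+4 = 13 → [7, 9, 13, 9, 9]
i=3: 9<13, a[3] = 13+4 = 17 → [7, 9, 13, 17, 9]
i=4: 9<17, a[4] = 17+4 = 21 → [7, 9, 13, 17, 21]

[7, 9, 13, 17, 21]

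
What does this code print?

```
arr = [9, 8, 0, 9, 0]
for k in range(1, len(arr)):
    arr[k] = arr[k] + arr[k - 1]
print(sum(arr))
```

95

k=1: arr[1] = 8+9 = 17 → [9, 17, 0, 9, 0]
k=2: arr[2] = 0+17 = 17 → [9, 17, 17, 9, 0]
k=3: arr[3] = 9+17 = 26 → [9, 17, 17, 26, 0]
k=4: arr[4] = 0+26 = 26 → [9, 17, 17, 26, 26]
sum = 95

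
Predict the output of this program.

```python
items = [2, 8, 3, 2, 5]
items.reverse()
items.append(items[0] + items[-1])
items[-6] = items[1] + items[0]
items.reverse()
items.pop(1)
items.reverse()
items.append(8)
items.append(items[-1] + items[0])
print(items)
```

[7, 2, 3, 8, 7, 8, 15]

reverse → [5, 2, 3, 8, 2]
append items[0]+items[-1] = 5+2 = 7 → [5, 2, 3, 8, 2, 7]
items[-6] = items[1]+items[0] = 2+5 = 7 → [7, 2, 3, 8, 2, 7]
reverse → [7, 2, 8, 3, 2, 7]
pop(1) removes 2 → [7, 8, 3, 2, 7]
reverse → [7, 2, 3, 8, 7]
append 8 → [7, 2, 3, 8, 7, 8]
append items[-1]+items[0] = 8+7 = 15 → [7, 2, 3, 8, 7, 8, 15]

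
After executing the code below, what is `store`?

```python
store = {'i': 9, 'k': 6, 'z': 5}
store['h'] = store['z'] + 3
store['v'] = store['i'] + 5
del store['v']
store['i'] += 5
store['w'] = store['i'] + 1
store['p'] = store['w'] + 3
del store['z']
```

store['h'] = store['z']+3 = 8 → {'i': 9, 'k': 6, 'z': 5, 'h': 8}
store['v'] = store['i']+5 = 14 → {'i': 9, 'k': 6, 'z': 5, 'h': 8, 'v': 14}
del 'v' → {'i': 9, 'k': 6, 'z': 5, 'h': 8}
store['i'] = 9+5 = 14 → {'i': 14, 'k': 6, 'z': 5, 'h': 8}
store['w'] = store['i']+1 = 15 → {'i': 14, 'k': 6, 'z': 5, 'h': 8, 'w': 15}
store['p'] = store['w']+3 = 18 → {'i': 14, 'k': 6, 'z': 5, 'h': 8, 'w': 15, 'p': 18}
del 'z' → {'i': 14, 'k': 6, 'h': 8, 'w': 15, 'p': 18}

{'i': 14, 'k': 6, 'h': 8, 'w': 15, 'p': 18}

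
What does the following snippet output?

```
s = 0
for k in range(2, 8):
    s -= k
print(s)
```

k=2: s = 0-2 = -2
k=3: s = (-2)-3 = -5
k=4: s = (-5)-4 = -9
k=5: s = (-9)-5 = -14
k=6: s = (-14)-6 = -20
k=7: s = (-20)-7 = -27

-27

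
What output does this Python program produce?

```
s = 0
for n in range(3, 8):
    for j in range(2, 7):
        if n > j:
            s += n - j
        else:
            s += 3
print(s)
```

65

n=3,j=2: 3>2, s = 0+1 = 1
n=3,j=3: not 3>3, s = 1+3 = 4
n=3,j=4: not 3>4, s = 4+3 = 7
n=3,j=5: not 3>5, s = 7+3 = 10
n=3,j=6: not 3>6, s = 10+3 = 13
n=4,j=2: 4>2, s = 13+2 = 15
n=4,j=3: 4>3, s = 15+1 = 16
n=4,j=4: not 4>4, s = 16+3 = 19
n=4,j=5: not 4>5, s = 19+3 = 22
n=4,j=6: not 4>6, s = 22+3 = 25
n=5,j=2: 5>2, s = 25+3 = 28
n=5,j=3: 5>3, s = 28+2 = 30
n=5,j=4: 5>4, s = 30+1 = 31
n=5,j=5: not 5>5, s = 31+3 = 34
n=5,j=6: not 5>6, s = 34+3 = 37
n=6,j=2: 6>2, s = 37+4 = 41
n=6,j=3: 6>3, s = 41+3 = 44
n=6,j=4: 6>4, s = 44+2 = 46
n=6,j=5: 6>5, s = 46+1 = 47
n=6,j=6: not 6>6, s = 47+3 = 50
n=7,j=2: 7>2, s = 50+5 = 55
n=7,j=3: 7>3, s = 55+4 = 59
n=7,j=4: 7>4, s = 59+3 = 62
n=7,j=5: 7>5, s = 62+2 = 64
n=7,j=6: 7>6, s = 64+1 = 65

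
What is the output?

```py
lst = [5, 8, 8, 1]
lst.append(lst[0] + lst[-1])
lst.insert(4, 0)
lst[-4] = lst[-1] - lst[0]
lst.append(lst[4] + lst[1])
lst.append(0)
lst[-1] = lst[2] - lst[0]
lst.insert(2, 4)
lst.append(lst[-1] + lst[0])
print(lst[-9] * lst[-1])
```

8

append lst[0]+lst[-1] = 5+1 = 6 → [5, 8, 8, 1, 6]
insert 0 at 4 → [5, 8, 8, 1, 0, 6]
lst[-4] = lst[-1]-lst[0] = 6-5 = 1 → [5, 8, 1, 1, 0, 6]
append lst[4]+lst[1] = 0+8 = 8 → [5, 8, 1, 1, 0, 6, 8]
append 0 → [5, 8, 1, 1, 0, 6, 8, 0]
lst[-1] = lst[2]-lst[0] = 1-5 = -4 → [5, 8, 1, 1, 0, 6, 8, -4]
insert 4 at 2 → [5, 8, 4, 1, 1, 0, 6, 8, -4]
append lst[-1]+lst[0] = (-4)+5 = 1 → [5, 8, 4, 1, 1, 0, 6, 8, -4, 1]
lst[-9]*lst[-1] = 8*1 = 8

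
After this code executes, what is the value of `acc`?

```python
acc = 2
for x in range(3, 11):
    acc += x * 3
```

158

x=3: acc = 2+3*3 = 11
x=4: acc = 11+4*3 = 23
x=5: acc = 23+5*3 = 38
x=6: acc = 38+6*3 = 56
x=7: acc = 56+7*3 = 77
x=8: acc = 77+8*3 = 101
x=9: acc = 101+9*3 = 128
x=10: acc = 128+10*3 = 158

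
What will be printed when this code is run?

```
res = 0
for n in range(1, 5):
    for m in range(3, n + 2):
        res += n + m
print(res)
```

n=2,m=3: res = 0+5 = 5
n=3,m=3: res = 5+6 = 11
n=3,m=4: res = 11+7 = 18
n=4,m=3: res = 18+7 = 25
n=4,m=4: res = 25+8 = 33
n=4,m=5: res = 33+9 = 42

42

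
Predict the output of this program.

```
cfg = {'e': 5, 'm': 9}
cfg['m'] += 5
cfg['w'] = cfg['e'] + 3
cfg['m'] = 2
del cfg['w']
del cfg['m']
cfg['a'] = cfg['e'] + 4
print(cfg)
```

{'e': 5, 'a': 9}

cfg['m'] = 9+5 = 14 → {'e': 5, 'm': 14}
cfg['w'] = cfg['e']+3 = 8 → {'e': 5, 'm': 14, 'w': 8}
cfg['m'] = 2 → {'e': 5, 'm': 2, 'w': 8}
del 'w' → {'e': 5, 'm': 2}
del 'm' → {'e': 5}
cfg['a'] = cfg['e']+4 = 9 → {'e': 5, 'a': 9}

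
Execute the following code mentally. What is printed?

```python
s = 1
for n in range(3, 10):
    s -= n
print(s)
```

n=3: s = 1-3 = -2
n=4: s = (-2)-4 = -6
n=5: s = (-6)-5 = -11
n=6: s = (-11)-6 = -17
n=7: s = (-17)-7 = -24
n=8: s = (-24)-8 = -32
n=9: s = (-32)-9 = -41

-41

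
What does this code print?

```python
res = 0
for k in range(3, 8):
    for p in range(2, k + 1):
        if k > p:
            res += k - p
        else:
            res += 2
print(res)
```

k=3,p=2: 3>2, res = 0+1 = 1
k=3,p=3: not 3>3, res = 1+2 = 3
k=4,p=2: 4>2, res = 3+2 = 5
k=4,p=3: 4>3, res = 5+1 = 6
k=4,p=4: not 4>4, res = 6+2 = 8
k=5,p=2: 5>2, res = 8+3 = 11
k=5,p=3: 5>3, res = 11+2 = 13
k=5,p=4: 5>4, res = 13+1 = 14
k=5,p=5: not 5>5, res = 14+2 = 16
k=6,p=2: 6>2, res = 16+4 = 20
k=6,p=3: 6>3, res = 20+3 = 23
k=6,p=4: 6>4, res = 23+2 = 25
k=6,p=5: 6>5, res = 25+1 = 26
k=6,p=6: not 6>6, res = 26+2 = 28
k=7,p=2: 7>2, res = 28+5 = 33
k=7,p=3: 7>3, res = 33+4 = 37
k=7,p=4: 7>4, res = 37+3 = 40
k=7,p=5: 7>5, res = 40+2 = 42
k=7,p=6: 7>6, res = 42+1 = 43
k=7,p=7: not 7>7, res = 43+2 = 45

45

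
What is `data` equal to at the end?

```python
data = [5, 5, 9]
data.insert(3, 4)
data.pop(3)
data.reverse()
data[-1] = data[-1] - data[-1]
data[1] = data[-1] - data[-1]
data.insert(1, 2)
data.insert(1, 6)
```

[9, 6, 2, 0, 0]

insert 4 at 3 → [5, 5, 9, 4]
pop(3) removes 4 → [5, 5, 9]
reverse → [9, 5, 5]
data[-1] = data[-1]-data[-1] = 5-5 = 0 → [9, 5, 0]
data[1] = data[-1]-data[-1] = 0-0 = 0 → [9, 0, 0]
insert 2 at 1 → [9, 2, 0, 0]
insert 6 at 1 → [9, 6, 2, 0, 0]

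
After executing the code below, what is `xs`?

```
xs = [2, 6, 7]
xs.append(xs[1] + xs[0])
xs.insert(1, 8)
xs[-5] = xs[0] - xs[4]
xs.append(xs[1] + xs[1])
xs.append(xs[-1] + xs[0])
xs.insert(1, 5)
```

[-6, 5, 8, 6, 7, 8, 16, 10]

append xs[1]+xs[0] = 6+2 = 8 → [2, 6, 7, 8]
insert 8 at 1 → [2, 8, 6, 7, 8]
xs[-5] = xs[0]-xs[4] = 2-8 = -6 → [-6, 8, 6, 7, 8]
append xs[1]+xs[1] = 8+8 = 16 → [-6, 8, 6, 7, 8, 16]
append xs[-1]+xs[0] = 16+(-6) = 10 → [-6, 8, 6, 7, 8, 16, 10]
insert 5 at 1 → [-6, 5, 8, 6, 7, 8, 16, 10]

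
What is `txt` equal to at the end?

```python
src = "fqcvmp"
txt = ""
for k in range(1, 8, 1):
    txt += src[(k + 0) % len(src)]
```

k=1: add src[1]='q' → 'q'
k=2: add src[2]='c' → 'qc'
k=3: add src[3]='v' → 'qcv'
k=4: add src[4]='m' → 'qcvm'
k=5: add src[5]='p' → 'qcvmp'
k=6: add src[0]='f' → 'qcvmpf'
k=7: add src[1]='q' → 'qcvmpfq'

'qcvmpfq'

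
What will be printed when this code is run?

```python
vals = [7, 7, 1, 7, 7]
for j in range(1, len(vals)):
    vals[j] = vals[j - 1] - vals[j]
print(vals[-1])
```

j=1: vals[1] = 7-7 = 0 → [7, 0, 1, 7, 7]
j=2: vals[2] = 0-1 = -1 → [7, 0, -1, 7, 7]
j=3: vals[3] = (-1)-7 = -8 → [7, 0, -1, -8, 7]
j=4: vals[4] = (-8)-7 = -15 → [7, 0, -1, -8, -15]

-15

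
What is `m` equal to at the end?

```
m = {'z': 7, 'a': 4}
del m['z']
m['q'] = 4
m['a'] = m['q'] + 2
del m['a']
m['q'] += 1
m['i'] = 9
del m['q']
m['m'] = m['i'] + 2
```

{'i': 9, 'm': 11}

del 'z' → {'a': 4}
m['q'] = 4 → {'a': 4, 'q': 4}
m['a'] = m['q']+2 = 6 → {'a': 6, 'q': 4}
del 'a' → {'q': 4}
m['q'] = 4+1 = 5 → {'q': 5}
m['i'] = 9 → {'q': 5, 'i': 9}
del 'q' → {'i': 9}
m['m'] = m['i']+2 = 11 → {'i': 9, 'm': 11}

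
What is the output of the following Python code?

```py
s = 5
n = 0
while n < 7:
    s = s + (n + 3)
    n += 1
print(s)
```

47

n=0: s = 5+3 = 8
n=1: s = 8+4 = 12
n=2: s = 12+5 = 17
n=3: s = 17+6 = 23
n=4: s = 23+7 = 30
n=5: s = 30+8 = 38
n=6: s = 38+9 = 47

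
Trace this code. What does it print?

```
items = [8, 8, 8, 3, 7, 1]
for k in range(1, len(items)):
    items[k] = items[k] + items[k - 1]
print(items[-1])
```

35

k=1: items[1] = 8+8 = 16 → [8, 16, 8, 3, 7, 1]
k=2: items[2] = 8+16 = 24 → [8, 16, 24, 3, 7, 1]
k=3: items[3] = 3+24 = 27 → [8, 16, 24, 27, 7, 1]
k=4: items[4] = 7+27 = 34 → [8, 16, 24, 27, 34, 1]
k=5: items[5] = 1+34 = 35 → [8, 16, 24, 27, 34, 35]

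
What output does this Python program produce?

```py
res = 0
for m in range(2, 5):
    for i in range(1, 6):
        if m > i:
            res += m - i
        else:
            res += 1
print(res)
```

m=2,i=1: 2>1, res = 0+1 = 1
m=2,i=2: not 2>2, res = 1+1 = 2
m=2,i=3: not 2>3, res = 2+1 = 3
m=2,i=4: not 2>4, res = 3+1 = 4
m=2,i=5: not 2>5, res = 4+1 = 5
m=3,i=1: 3>1, res = 5+2 = 7
m=3,i=2: 3>2, res = 7+1 = 8
m=3,i=3: not 3>3, res = 8+1 = 9
m=3,i=4: not 3>4, res = 9+1 = 10
m=3,i=5: not 3>5, res = 10+1 = 11
m=4,i=1: 4>1, res = 11+3 = 14
m=4,i=2: 4>2, res = 14+2 = 16
m=4,i=3: 4>3, res = 16+1 = 17
m=4,i=4: not 4>4, res = 17+1 = 18
m=4,i=5: not 4>5, res = 18+1 = 19

19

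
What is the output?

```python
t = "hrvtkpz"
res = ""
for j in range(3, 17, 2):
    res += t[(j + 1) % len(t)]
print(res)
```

kzrtphv

j=3: add t[4]='k' → 'k'
j=5: add t[6]='z' → 'kz'
j=7: add t[1]='r' → 'kzr'
j=9: add t[3]='t' → 'kzrt'
j=11: add t[5]='p' → 'kzrtp'
j=13: add t[0]='h' → 'kzrtph'
j=15: add t[2]='v' → 'kzrtphv'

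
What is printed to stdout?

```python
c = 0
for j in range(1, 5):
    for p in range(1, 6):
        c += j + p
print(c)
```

j=1,p=1: c = 0+2 = 2
j=1,p=2: c = 2+3 = 5
j=1,p=3: c = 5+4 = 9
j=1,p=4: c = 9+5 = 14
j=1,p=5: c = 14+6 = 20
j=2,p=1: c = 20+3 = 23
j=2,p=2: c = 23+4 = 27
j=2,p=3: c = 27+5 = 32
j=2,p=4: c = 32+6 = 38
j=2,p=5: c = 38+7 = 45
j=3,p=1: c = 45+4 = 49
j=3,p=2: c = 49+5 = 54
j=3,p=3: c = 54+6 = 60
j=3,p=4: c = 60+7 = 67
j=3,p=5: c = 67+8 = 75
j=4,p=1: c = 75+5 = 80
j=4,p=2: c = 80+6 = 86
j=4,p=3: c = 86+7 = 93
j=4,p=4: c = 93+8 = 101
j=4,p=5: c = 101+9 = 110

110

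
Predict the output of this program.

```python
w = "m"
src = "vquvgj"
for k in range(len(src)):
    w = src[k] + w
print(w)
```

jgvuqvm

k=0: prepend 'v' → 'vm'
k=1: prepend 'q' → 'qvm'
k=2: prepend 'u' → 'uqvm'
k=3: prepend 'v' → 'vuqvm'
k=4: prepend 'g' → 'gvuqvm'
k=5: prepend 'j' → 'jgvuqvm'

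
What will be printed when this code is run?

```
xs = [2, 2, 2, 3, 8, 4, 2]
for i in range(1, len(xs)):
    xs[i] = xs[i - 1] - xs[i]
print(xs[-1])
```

-19

i=1: xs[1] = 2-2 = 0 → [2, 0, 2, 3, 8, 4, 2]
i=2: xs[2] = 0-2 = -2 → [2, 0, -2, 3, 8, 4, 2]
i=3: xs[3] = (-2)-3 = -5 → [2, 0, -2, -5, 8, 4, 2]
i=4: xs[4] = (-5)-8 = -13 → [2, 0, -2, -5, -13, 4, 2]
i=5: xs[5] = (-13)-4 = -17 → [2, 0, -2, -5, -13, -17, 2]
i=6: xs[6] = (-17)-2 = -19 → [2, 0, -2, -5, -13, -17, -19]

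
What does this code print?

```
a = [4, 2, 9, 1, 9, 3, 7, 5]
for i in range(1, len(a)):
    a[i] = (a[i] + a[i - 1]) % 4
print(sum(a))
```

13

i=1: a[1] = (2+4)%4 = 2 → [4, 2, 9, 1, 9, 3, 7, 5]
i=2: a[2] = (9+2)%4 = 3 → [4, 2, 3, 1, 9, 3, 7, 5]
i=3: a[3] = (1+3)%4 = 0 → [4, 2, 3, 0, 9, 3, 7, 5]
i=4: a[4] = (9+0)%4 = 1 → [4, 2, 3, 0, 1, 3, 7, 5]
i=5: a[5] = (3+1)%4 = 0 → [4, 2, 3, 0, 1, 0, 7, 5]
i=6: a[6] = (7+0)%4 = 3 → [4, 2, 3, 0, 1, 0, 3, 5]
i=7: a[7] = (5+3)%4 = 0 → [4, 2, 3, 0, 1, 0, 3, 0]
sum = 13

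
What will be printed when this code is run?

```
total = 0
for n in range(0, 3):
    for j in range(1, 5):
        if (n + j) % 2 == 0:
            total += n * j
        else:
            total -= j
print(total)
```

2

n=0,j=1: odd sum, total = 0-1 = -1
n=0,j=2: even sum, total = (-1)+0 = -1
n=0,j=3: odd sum, total = (-1)-3 = -4
n=0,j=4: even sum, total = (-4)+0 = -4
n=1,j=1: even sum, total = (-4)+1 = -3
n=1,j=2: odd sum, total = (-3)-2 = -5
n=1,j=3: even sum, total = (-5)+3 = -2
n=1,j=4: odd sum, total = (-2)-4 = -6
n=2,j=1: odd sum, total = (-6)-1 = -7
n=2,j=2: even sum, total = (-7)+4 = -3
n=2,j=3: odd sum, total = (-3)-3 = -6
n=2,j=4: even sum, total = (-6)+8 = 2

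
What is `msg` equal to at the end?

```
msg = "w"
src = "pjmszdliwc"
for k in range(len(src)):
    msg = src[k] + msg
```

k=0: prepend 'p' → 'pw'
k=1: prepend 'j' → 'jpw'
k=2: prepend 'm' → 'mjpw'
k=3: prepend 's' → 'smjpw'
k=4: prepend 'z' → 'zsmjpw'
k=5: prepend 'd' → 'dzsmjpw'
k=6: prepend 'l' → 'ldzsmjpw'
k=7: prepend 'i' → 'ildzsmjpw'
k=8: prepend 'w' → 'wildzsmjpw'
k=9: prepend 'c' → 'cwildzsmjpw'

'cwildzsmjpw'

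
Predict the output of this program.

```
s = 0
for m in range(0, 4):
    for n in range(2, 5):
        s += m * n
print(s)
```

m=0,n=2: s = 0+0 = 0
m=0,n=3: s = 0+0 = 0
m=0,n=4: s = 0+0 = 0
m=1,n=2: s = 0+2 = 2
m=1,n=3: s = 2+3 = 5
m=1,n=4: s = 5+4 = 9
m=2,n=2: s = 9+4 = 13
m=2,n=3: s = 13+6 = 19
m=2,n=4: s = 19+8 = 27
m=3,n=2: s = 27+6 = 33
m=3,n=3: s = 33+9 = 42
m=3,n=4: s = 42+12 = 54

54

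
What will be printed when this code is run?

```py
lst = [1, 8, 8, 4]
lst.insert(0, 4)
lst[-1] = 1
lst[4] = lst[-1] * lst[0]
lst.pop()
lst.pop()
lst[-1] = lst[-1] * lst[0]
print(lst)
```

[4, 1, 32]

insert 4 at 0 → [4, 1, 8, 8, 4]
lst[-1] = 1 → [4, 1, 8, 8, 1]
lst[4] = lst[-1]*lst[0] = 1*4 = 4 → [4, 1, 8, 8, 4]
pop() removes 4 → [4, 1, 8, 8]
pop() removes 8 → [4, 1, 8]
lst[-1] = lst[-1]*lst[0] = 8*4 = 32 → [4, 1, 32]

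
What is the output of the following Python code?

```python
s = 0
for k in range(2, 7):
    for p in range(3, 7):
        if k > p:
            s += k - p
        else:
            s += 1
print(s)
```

k=2,p=3: not 2>3, s = 0+1 = 1
k=2,p=4: not 2>4, s = 1+1 = 2
k=2,p=5: not 2>5, s = 2+1 = 3
k=2,p=6: not 2>6, s = 3+1 = 4
k=3,p=3: not 3>3, s = 4+1 = 5
k=3,p=4: not 3>4, s = 5+1 = 6
k=3,p=5: not 3>5, s = 6+1 = 7
k=3,p=6: not 3>6, s = 7+1 = 8
k=4,p=3: 4>3, s = 8+1 = 9
k=4,p=4: not 4>4, s = 9+1 = 10
k=4,p=5: not 4>5, s = 10+1 = 11
k=4,p=6: not 4>6, s = 11+1 = 12
k=5,p=3: 5>3, s = 12+2 = 14
k=5,p=4: 5>4, s = 14+1 = 15
k=5,p=5: not 5>5, s = 15+1 = 16
k=5,p=6: not 5>6, s = 16+1 = 17
k=6,p=3: 6>3, s = 17+3 = 20
k=6,p=4: 6>4, s = 20+2 = 22
k=6,p=5: 6>5, s = 22+1 = 23
k=6,p=6: not 6>6, s = 23+1 = 24

24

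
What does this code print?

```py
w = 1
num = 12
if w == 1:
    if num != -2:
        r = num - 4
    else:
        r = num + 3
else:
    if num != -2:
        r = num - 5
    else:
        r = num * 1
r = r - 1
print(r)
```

w=1, num=12
w == 1 is True; num != -2 is True
→ r = num - 4 = 8
r = 8-1 = 7

7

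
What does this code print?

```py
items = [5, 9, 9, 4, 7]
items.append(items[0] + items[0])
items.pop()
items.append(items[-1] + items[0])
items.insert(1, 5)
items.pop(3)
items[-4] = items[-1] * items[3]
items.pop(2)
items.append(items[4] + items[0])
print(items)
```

append items[0]+items[0] = 5+5 = 10 → [5, 9, 9, 4, 7, 10]
pop() removes 10 → [5, 9, 9, 4, 7]
append items[-1]+items[0] = 7+5 = 12 → [5, 9, 9, 4, 7, 12]
insert 5 at 1 → [5, 5, 9, 9, 4, 7, 12]
pop(3) removes 9 → [5, 5, 9, 4, 7, 12]
items[-4] = items[-1]*items[3] = 12*4 = 48 → [5, 5, 48, 4, 7, 12]
pop(2) removes 48 → [5, 5, 4, 7, 12]
append items[4]+items[0] = 12+5 = 17 → [5, 5, 4, 7, 12, 17]

[5, 5, 4, 7, 12, 17]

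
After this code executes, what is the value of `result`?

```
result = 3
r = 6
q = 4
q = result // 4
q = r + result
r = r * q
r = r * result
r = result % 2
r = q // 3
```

q = 3//4 = 0
q = 6+3 = 9
r = 6*9 = 54
r = 54*3 = 162
r = 3%2 = 1
r = 9//3 = 3

3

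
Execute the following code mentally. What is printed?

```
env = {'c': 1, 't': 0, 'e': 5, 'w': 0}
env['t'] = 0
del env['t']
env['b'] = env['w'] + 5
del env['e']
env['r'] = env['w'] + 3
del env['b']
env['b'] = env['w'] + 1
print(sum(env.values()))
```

env['t'] = 0 → {'c': 1, 't': 0, 'e': 5, 'w': 0}
del 't' → {'c': 1, 'e': 5, 'w': 0}
env['b'] = env['w']+5 = 5 → {'c': 1, 'e': 5, 'w': 0, 'b': 5}
del 'e' → {'c': 1, 'w': 0, 'b': 5}
env['r'] = env['w']+3 = 3 → {'c': 1, 'w': 0, 'b': 5, 'r': 3}
del 'b' → {'c': 1, 'w': 0, 'r': 3}
env['b'] = env['w']+1 = 1 → {'c': 1, 'w': 0, 'r': 3, 'b': 1}
sum of values = 5

5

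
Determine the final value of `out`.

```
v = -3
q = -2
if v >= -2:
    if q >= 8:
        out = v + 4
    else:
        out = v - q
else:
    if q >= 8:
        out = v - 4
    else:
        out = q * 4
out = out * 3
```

v=-3, q=-2
v >= -2 is False; q >= 8 is False
→ out = q * 4 = -8
out = (-8)*3 = -24

-24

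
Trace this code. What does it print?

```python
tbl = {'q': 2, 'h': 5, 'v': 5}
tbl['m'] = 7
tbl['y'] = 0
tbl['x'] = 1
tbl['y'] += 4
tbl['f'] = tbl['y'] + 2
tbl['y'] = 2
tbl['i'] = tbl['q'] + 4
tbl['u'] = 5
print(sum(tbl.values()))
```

39

tbl['m'] = 7 → {'q': 2, 'h': 5, 'v': 5, 'm': 7}
tbl['y'] = 0 → {'q': 2, 'h': 5, 'v': 5, 'm': 7, 'y': 0}
tbl['x'] = 1 → {'q': 2, 'h': 5, 'v': 5, 'm': 7, 'y': 0, 'x': 1}
tbl['y'] = 0+4 = 4 → {'q': 2, 'h': 5, 'v': 5, 'm': 7, 'y': 4, 'x': 1}
tbl['f'] = tbl['y']+2 = 6 → {'q': 2, 'h': 5, 'v': 5, 'm': 7, 'y': 4, 'x': 1, 'f': 6}
tbl['y'] = 2 → {'q': 2, 'h': 5, 'v': 5, 'm': 7, 'y': 2, 'x': 1, 'f': 6}
tbl['i'] = tbl['q']+4 = 6 → {'q': 2, 'h': 5, 'v': 5, 'm': 7, 'y': 2, 'x': 1, 'f': 6, 'i': 6}
tbl['u'] = 5 → {'q': 2, 'h': 5, 'v': 5, 'm': 7, 'y': 2, 'x': 1, 'f': 6, 'i': 6, 'u': 5}
sum of values = 39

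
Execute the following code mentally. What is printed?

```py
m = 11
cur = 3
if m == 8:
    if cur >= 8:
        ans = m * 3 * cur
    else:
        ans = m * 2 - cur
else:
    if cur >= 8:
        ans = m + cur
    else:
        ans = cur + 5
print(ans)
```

m=11, cur=3
m == 8 is False; cur >= 8 is False
→ ans = cur + 5 = 8

8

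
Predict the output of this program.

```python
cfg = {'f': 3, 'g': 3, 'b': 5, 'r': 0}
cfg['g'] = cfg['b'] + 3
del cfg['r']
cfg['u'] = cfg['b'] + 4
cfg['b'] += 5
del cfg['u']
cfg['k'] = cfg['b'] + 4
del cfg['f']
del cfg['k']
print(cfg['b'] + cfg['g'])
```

18

cfg['g'] = cfg['b']+3 = 8 → {'f': 3, 'g': 8, 'b': 5, 'r': 0}
del 'r' → {'f': 3, 'g': 8, 'b': 5}
cfg['u'] = cfg['b']+4 = 9 → {'f': 3, 'g': 8, 'b': 5, 'u': 9}
cfg['b'] = 5+5 = 10 → {'f': 3, 'g': 8, 'b': 10, 'u': 9}
del 'u' → {'f': 3, 'g': 8, 'b': 10}
cfg['k'] = cfg['b']+4 = 14 → {'f': 3, 'g': 8, 'b': 10, 'k': 14}
del 'f' → {'g': 8, 'b': 10, 'k': 14}
del 'k' → {'g': 8, 'b': 10}
cfg['b']+cfg['g'] = 10+8 = 18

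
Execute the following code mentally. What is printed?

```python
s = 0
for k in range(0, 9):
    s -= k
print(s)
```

-36

k=0: s = 0-0 = 0
k=1: s = 0-1 = -1
k=2: s = (-1)-2 = -3
k=3: s = (-3)-3 = -6
k=4: s = (-6)-4 = -10
k=5: s = (-10)-5 = -15
k=6: s = (-15)-6 = -21
k=7: s = (-21)-7 = -28
k=8: s = (-28)-8 = -36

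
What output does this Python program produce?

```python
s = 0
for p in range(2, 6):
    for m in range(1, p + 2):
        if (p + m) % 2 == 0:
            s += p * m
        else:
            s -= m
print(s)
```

54

p=2,m=1: odd sum, s = 0-1 = -1
p=2,m=2: even sum, s = (-1)+4 = 3
p=2,m=3: odd sum, s = 3-3 = 0
p=3,m=1: even sum, s = 0+3 = 3
p=3,m=2: odd sum, s = 3-2 = 1
p=3,m=3: even sum, s = 1+9 = 10
p=3,m=4: odd sum, s = 10-4 = 6
p=4,m=1: odd sum, s = 6-1 = 5
p=4,m=2: even sum, s = 5+8 = 13
p=4,m=3: odd sum, s = 13-3 = 10
p=4,m=4: even sum, s = 10+16 = 26
p=4,m=5: odd sum, s = 26-5 = 21
p=5,m=1: even sum, s = 21+5 = 26
p=5,m=2: odd sum, s = 26-2 = 24
p=5,m=3: even sum, s = 24+15 = 39
p=5,m=4: odd sum, s = 39-4 = 35
p=5,m=5: even sum, s = 35+25 = 60
p=5,m=6: odd sum, s = 60-6 = 54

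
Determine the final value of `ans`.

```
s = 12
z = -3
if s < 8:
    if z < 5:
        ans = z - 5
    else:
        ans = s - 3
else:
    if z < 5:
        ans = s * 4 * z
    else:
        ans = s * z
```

-144

s=12, z=-3
s < 8 is False; z < 5 is True
→ ans = s * 4 * z = -144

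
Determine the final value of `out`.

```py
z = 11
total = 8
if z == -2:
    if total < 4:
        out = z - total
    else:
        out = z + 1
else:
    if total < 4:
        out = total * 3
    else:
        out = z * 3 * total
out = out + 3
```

z=11, total=8
z == -2 is False; total < 4 is False
→ out = z * 3 * total = 264
out = 264+3 = 267

267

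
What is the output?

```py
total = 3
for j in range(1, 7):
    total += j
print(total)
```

24

j=1: total = 3+1 = 4
j=2: total = 4+2 = 6
j=3: total = 6+3 = 9
j=4: total = 9+4 = 13
j=5: total = 13+5 = 18
j=6: total = 18+6 = 24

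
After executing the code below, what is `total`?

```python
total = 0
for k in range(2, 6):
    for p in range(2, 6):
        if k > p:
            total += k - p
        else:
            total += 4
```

k=2,p=2: not 2>2, total = 0+4 = 4
k=2,p=3: not 2>3, total = 4+4 = 8
k=2,p=4: not 2>4, total = 8+4 = 12
k=2,p=5: not 2>5, total = 12+4 = 16
k=3,p=2: 3>2, total = 16+1 = 17
k=3,p=3: not 3>3, total = 17+4 = 21
k=3,p=4: not 3>4, total = 21+4 = 25
k=3,p=5: not 3>5, total = 25+4 = 29
k=4,p=2: 4>2, total = 29+2 = 31
k=4,p=3: 4>3, total = 31+1 = 32
k=4,p=4: not 4>4, total = 32+4 = 36
k=4,p=5: not 4>5, total = 36+4 = 40
k=5,p=2: 5>2, total = 40+3 = 43
k=5,p=3: 5>3, total = 43+2 = 45
k=5,p=4: 5>4, total = 45+1 = 46
k=5,p=5: not 5>5, total = 46+4 = 50

50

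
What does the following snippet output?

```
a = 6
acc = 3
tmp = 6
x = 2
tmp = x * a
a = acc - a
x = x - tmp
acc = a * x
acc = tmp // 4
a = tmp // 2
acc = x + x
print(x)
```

-10

tmp = 2*6 = 12
a = 3-6 = -3
x = 2-12 = -10
acc = (-3)*(-10) = 30
acc = 12//4 = 3
a = 12//2 = 6
acc = (-10)+(-10) = -20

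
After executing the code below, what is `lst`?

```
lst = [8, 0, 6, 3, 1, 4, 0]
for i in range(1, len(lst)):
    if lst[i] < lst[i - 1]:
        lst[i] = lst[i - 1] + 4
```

i=1: 0<8, lst[1] = 8+4 = 12 → [8, 12, 6, 3, 1, 4, 0]
i=2: 6<12, lst[2] = 12+4 = 16 → [8, 12, 16, 3, 1, 4, 0]
i=3: 3<16, lst[3] = 16+4 = 20 → [8, 12, 16, 20, 1, 4, 0]
i=4: 1<20, lst[4] = 20+4 = 24 → [8, 12, 16, 20, 24, 4, 0]
i=5: 4<24, lst[5] = 24+4 = 28 → [8, 12, 16, 20, 24, 28, 0]
i=6: 0<28, lst[6] = 28+4 = 32 → [8, 12, 16, 20, 24, 28, 32]

[8, 12, 16, 20, 24, 28, 32]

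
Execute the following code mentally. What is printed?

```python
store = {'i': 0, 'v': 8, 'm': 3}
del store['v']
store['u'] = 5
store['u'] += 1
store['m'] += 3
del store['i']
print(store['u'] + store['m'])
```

12

del 'v' → {'i': 0, 'm': 3}
store['u'] = 5 → {'i': 0, 'm': 3, 'u': 5}
store['u'] = 5+1 = 6 → {'i': 0, 'm': 3, 'u': 6}
store['m'] = 3+3 = 6 → {'i': 0, 'm': 6, 'u': 6}
del 'i' → {'m': 6, 'u': 6}
store['u']+store['m'] = 6+6 = 12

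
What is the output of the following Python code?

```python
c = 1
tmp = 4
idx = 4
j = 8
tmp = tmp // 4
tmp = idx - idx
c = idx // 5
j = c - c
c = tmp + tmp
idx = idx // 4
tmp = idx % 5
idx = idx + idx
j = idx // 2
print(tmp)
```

tmp = 4//4 = 1
tmp = 4-4 = 0
c = 4//5 = 0
j = 0-0 = 0
c = 0+0 = 0
idx = 4//4 = 1
tmp = 1%5 = 1
idx = 1+1 = 2
j = 2//2 = 1

1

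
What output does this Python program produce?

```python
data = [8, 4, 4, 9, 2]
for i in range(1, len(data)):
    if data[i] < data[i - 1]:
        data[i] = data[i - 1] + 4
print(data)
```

[8, 12, 16, 20, 24]

i=1: 4<8, data[1] = 8+4 = 12 → [8, 12, 4, 9, 2]
i=2: 4<12, data[2] = 12+4 = 16 → [8, 12, 16, 9, 2]
i=3: 9<16, data[3] = 16+4 = 20 → [8, 12, 16, 20, 2]
i=4: 2<20, data[4] = 20+4 = 24 → [8, 12, 16, 20, 24]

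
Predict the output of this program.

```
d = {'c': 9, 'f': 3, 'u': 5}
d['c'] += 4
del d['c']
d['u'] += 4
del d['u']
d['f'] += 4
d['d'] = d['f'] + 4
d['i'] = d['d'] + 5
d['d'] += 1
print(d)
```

{'f': 7, 'd': 12, 'i': 16}

d['c'] = 9+4 = 13 → {'c': 13, 'f': 3, 'u': 5}
del 'c' → {'f': 3, 'u': 5}
d['u'] = 5+4 = 9 → {'f': 3, 'u': 9}
del 'u' → {'f': 3}
d['f'] = 3+4 = 7 → {'f': 7}
d['d'] = d['f']+4 = 11 → {'f': 7, 'd': 11}
d['i'] = d['d']+5 = 16 → {'f': 7, 'd': 11, 'i': 16}
d['d'] = 11+1 = 12 → {'f': 7, 'd': 12, 'i': 16}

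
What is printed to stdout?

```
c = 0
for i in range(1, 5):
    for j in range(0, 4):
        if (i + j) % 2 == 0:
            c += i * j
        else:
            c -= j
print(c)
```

i=1,j=0: odd sum, c = 0-0 = 0
i=1,j=1: even sum, c = 0+1 = 1
i=1,j=2: odd sum, c = 1-2 = -1
i=1,j=3: even sum, c = (-1)+3 = 2
i=2,j=0: even sum, c = 2+0 = 2
i=2,j=1: odd sum, c = 2-1 = 1
i=2,j=2: even sum, c = 1+4 = 5
i=2,j=3: odd sum, c = 5-3 = 2
i=3,j=0: odd sum, c = 2-0 = 2
i=3,j=1: even sum, c = 2+3 = 5
i=3,j=2: odd sum, c = 5-2 = 3
i=3,j=3: even sum, c = 3+9 = 12
i=4,j=0: even sum, c = 12+0 = 12
i=4,j=1: odd sum, c = 12-1 = 11
i=4,j=2: even sum, c = 11+8 = 19
i=4,j=3: odd sum, c = 19-3 = 16

16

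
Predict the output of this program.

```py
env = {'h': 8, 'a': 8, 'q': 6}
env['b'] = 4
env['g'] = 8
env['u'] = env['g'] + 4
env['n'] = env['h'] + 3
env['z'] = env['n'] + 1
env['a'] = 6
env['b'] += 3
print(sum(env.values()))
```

70

env['b'] = 4 → {'h': 8, 'a': 8, 'q': 6, 'b': 4}
env['g'] = 8 → {'h': 8, 'a': 8, 'q': 6, 'b': 4, 'g': 8}
env['u'] = env['g']+4 = 12 → {'h': 8, 'a': 8, 'q': 6, 'b': 4, 'g': 8, 'u': 12}
env['n'] = env['h']+3 = 11 → {'h': 8, 'a': 8, 'q': 6, 'b': 4, 'g': 8, 'u': 12, 'n': 11}
env['z'] = env['n']+1 = 12 → {'h': 8, 'a': 8, 'q': 6, 'b': 4, 'g': 8, 'u': 12, 'n': 11, 'z': 12}
env['a'] = 6 → {'h': 8, 'a': 6, 'q': 6, 'b': 4, 'g': 8, 'u': 12, 'n': 11, 'z': 12}
env['b'] = 4+3 = 7 → {'h': 8, 'a': 6, 'q': 6, 'b': 7, 'g': 8, 'u': 12, 'n': 11, 'z': 12}
sum of values = 70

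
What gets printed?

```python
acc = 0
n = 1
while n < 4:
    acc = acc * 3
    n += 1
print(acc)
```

n=1: acc = 0*3 = 0
n=2: acc = 0*3 = 0
n=3: acc = 0*3 = 0

0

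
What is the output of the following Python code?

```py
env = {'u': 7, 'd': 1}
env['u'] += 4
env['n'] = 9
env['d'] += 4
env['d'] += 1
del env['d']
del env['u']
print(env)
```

{'n': 9}

env['u'] = 7+4 = 11 → {'u': 11, 'd': 1}
env['n'] = 9 → {'u': 11, 'd': 1, 'n': 9}
env['d'] = 1+4 = 5 → {'u': 11, 'd': 5, 'n': 9}
env['d'] = 5+1 = 6 → {'u': 11, 'd': 6, 'n': 9}
del 'd' → {'u': 11, 'n': 9}
del 'u' → {'n': 9}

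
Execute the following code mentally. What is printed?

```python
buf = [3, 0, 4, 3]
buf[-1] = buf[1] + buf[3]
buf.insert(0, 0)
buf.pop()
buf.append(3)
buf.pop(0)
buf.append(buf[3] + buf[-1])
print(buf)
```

buf[-1] = buf[1]+buf[3] = 0+3 = 3 → [3, 0, 4, 3]
insert 0 at 0 → [0, 3, 0, 4, 3]
pop() removes 3 → [0, 3, 0, 4]
append 3 → [0, 3, 0, 4, 3]
pop(0) removes 0 → [3, 0, 4, 3]
append buf[3]+buf[-1] = 3+3 = 6 → [3, 0, 4, 3, 6]

[3, 0, 4, 3, 6]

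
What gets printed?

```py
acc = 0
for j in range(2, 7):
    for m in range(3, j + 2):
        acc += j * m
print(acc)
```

j=2,m=3: acc = 0+6 = 6
j=3,m=3: acc = 6+9 = 15
j=3,m=4: acc = 15+12 = 27
j=4,m=3: acc = 27+12 = 39
j=4,m=4: acc = 39+16 = 55
j=4,m=5: acc = 55+20 = 75
j=5,m=3: acc = 75+15 = 90
j=5,m=4: acc = 90+20 = 110
j=5,m=5: acc = 110+25 = 135
j=5,m=6: acc = 135+30 = 165
j=6,m=3: acc = 165+18 = 183
j=6,m=4: acc = 183+24 = 207
j=6,m=5: acc = 207+30 = 237
j=6,m=6: acc = 237+36 = 273
j=6,m=7: acc = 273+42 = 315

315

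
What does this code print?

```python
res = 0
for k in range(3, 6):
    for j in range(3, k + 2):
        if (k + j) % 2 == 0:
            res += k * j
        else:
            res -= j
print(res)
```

43

k=3,j=3: even sum, res = 0+9 = 9
k=3,j=4: odd sum, res = 9-4 = 5
k=4,j=3: odd sum, res = 5-3 = 2
k=4,j=4: even sum, res = 2+16 = 18
k=4,j=5: odd sum, res = 18-5 = 13
k=5,j=3: even sum, res = 13+15 = 28
k=5,j=4: odd sum, res = 28-4 = 24
k=5,j=5: even sum, res = 24+25 = 49
k=5,j=6: odd sum, res = 49-6 = 43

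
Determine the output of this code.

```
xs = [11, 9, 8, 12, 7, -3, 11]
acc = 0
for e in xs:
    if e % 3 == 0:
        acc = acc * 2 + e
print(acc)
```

57

e=11: not %3==0
e=9: %3==0, acc = 0*2+9 = 9
e=8: not %3==0
e=12: %3==0, acc = 9*2+12 = 30
e=7: not %3==0
e=-3: %3==0, acc = 30*2+(-3) = 57
e=11: not %3==0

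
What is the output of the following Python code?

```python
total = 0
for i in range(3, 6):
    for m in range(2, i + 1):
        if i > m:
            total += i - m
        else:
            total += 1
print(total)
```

i=3,m=2: 3>2, total = 0+1 = 1
i=3,m=3: not 3>3, total = 1+1 = 2
i=4,m=2: 4>2, total = 2+2 = 4
i=4,m=3: 4>3, total = 4+1 = 5
i=4,m=4: not 4>4, total = 5+1 = 6
i=5,m=2: 5>2, total = 6+3 = 9
i=5,m=3: 5>3, total = 9+2 = 11
i=5,m=4: 5>4, total = 11+1 = 12
i=5,m=5: not 5>5, total = 12+1 = 13

13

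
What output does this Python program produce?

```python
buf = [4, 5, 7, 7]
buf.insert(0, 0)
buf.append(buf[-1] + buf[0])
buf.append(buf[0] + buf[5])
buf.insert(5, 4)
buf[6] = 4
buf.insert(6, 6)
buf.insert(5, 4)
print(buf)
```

[0, 4, 5, 7, 7, 4, 4, 6, 4, 7]

insert 0 at 0 → [0, 4, 5, 7, 7]
append buf[-1]+buf[0] = 7+0 = 7 → [0, 4, 5, 7, 7, 7]
append buf[0]+buf[5] = 0+7 = 7 → [0, 4, 5, 7, 7, 7, 7]
insert 4 at 5 → [0, 4, 5, 7, 7, 4, 7, 7]
buf[6] = 4 → [0, 4, 5, 7, 7, 4, 4, 7]
insert 6 at 6 → [0, 4, 5, 7, 7, 4, 6, 4, 7]
insert 4 at 5 → [0, 4, 5, 7, 7, 4, 4, 6, 4, 7]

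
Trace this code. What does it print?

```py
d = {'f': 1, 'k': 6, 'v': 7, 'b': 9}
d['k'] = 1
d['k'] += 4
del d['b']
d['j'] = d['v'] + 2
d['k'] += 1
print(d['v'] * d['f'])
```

d['k'] = 1 → {'f': 1, 'k': 1, 'v': 7, 'b': 9}
d['k'] = 1+4 = 5 → {'f': 1, 'k': 5, 'v': 7, 'b': 9}
del 'b' → {'f': 1, 'k': 5, 'v': 7}
d['j'] = d['v']+2 = 9 → {'f': 1, 'k': 5, 'v': 7, 'j': 9}
d['k'] = 5+1 = 6 → {'f': 1, 'k': 6, 'v': 7, 'j': 9}
d['v']*d['f'] = 7*1 = 7

7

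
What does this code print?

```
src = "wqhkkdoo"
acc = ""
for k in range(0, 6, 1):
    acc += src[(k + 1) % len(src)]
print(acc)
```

qhkkdo

k=0: add src[1]='q' → 'q'
k=1: add src[2]='h' → 'qh'
k=2: add src[3]='k' → 'qhk'
k=3: add src[4]='k' → 'qhkk'
k=4: add src[5]='d' → 'qhkkd'
k=5: add src[6]='o' → 'qhkkdo'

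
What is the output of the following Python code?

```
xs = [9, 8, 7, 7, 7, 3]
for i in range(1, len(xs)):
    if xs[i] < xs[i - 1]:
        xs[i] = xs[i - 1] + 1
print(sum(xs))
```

i=1: 8<9, xs[1] = 9+1 = 10 → [9, 10, 7, 7, 7, 3]
i=2: 7<10, xs[2] = 10+1 = 11 → [9, 10, 11, 7, 7, 3]
i=3: 7<11, xs[3] = 11+1 = 12 → [9, 10, 11, 12, 7, 3]
i=4: 7<12, xs[4] = 12+1 = 13 → [9, 10, 11, 12, 13, 3]
i=5: 3<13, xs[5] = 13+1 = 14 → [9, 10, 11, 12, 13, 14]
sum = 69

69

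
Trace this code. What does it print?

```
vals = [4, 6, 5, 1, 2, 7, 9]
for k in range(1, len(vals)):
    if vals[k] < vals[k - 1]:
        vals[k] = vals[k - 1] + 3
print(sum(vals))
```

85

k=1: 6>=4, unchanged → [4, 6, 5, 1, 2, 7, 9]
k=2: 5<6, vals[2] = 6+3 = 9 → [4, 6, 9, 1, 2, 7, 9]
k=3: 1<9, vals[3] = 9+3 = 12 → [4, 6, 9, 12, 2, 7, 9]
k=4: 2<12, vals[4] = 12+3 = 15 → [4, 6, 9, 12, 15, 7, 9]
k=5: 7<15, vals[5] = 15+3 = 18 → [4, 6, 9, 12, 15, 18, 9]
k=6: 9<18, vals[6] = 18+3 = 21 → [4, 6, 9, 12, 15, 18, 21]
sum = 85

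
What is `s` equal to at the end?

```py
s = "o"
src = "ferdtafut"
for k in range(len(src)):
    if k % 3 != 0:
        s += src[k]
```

k=0: skip
k=1: add 'e' → 'oe'
k=2: add 'r' → 'oer'
k=3: skip
k=4: add 't' → 'oert'
k=5: add 'a' → 'oerta'
k=6: skip
k=7: add 'u' → 'oertau'
k=8: add 't' → 'oertaut'

'oertaut'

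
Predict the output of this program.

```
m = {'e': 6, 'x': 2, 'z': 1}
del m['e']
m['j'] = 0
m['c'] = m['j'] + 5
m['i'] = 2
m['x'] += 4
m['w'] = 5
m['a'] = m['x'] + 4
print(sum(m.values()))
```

29

del 'e' → {'x': 2, 'z': 1}
m['j'] = 0 → {'x': 2, 'z': 1, 'j': 0}
m['c'] = m['j']+5 = 5 → {'x': 2, 'z': 1, 'j': 0, 'c': 5}
m['i'] = 2 → {'x': 2, 'z': 1, 'j': 0, 'c': 5, 'i': 2}
m['x'] = 2+4 = 6 → {'x': 6, 'z': 1, 'j': 0, 'c': 5, 'i': 2}
m['w'] = 5 → {'x': 6, 'z': 1, 'j': 0, 'c': 5, 'i': 2, 'w': 5}
m['a'] = m['x']+4 = 10 → {'x': 6, 'z': 1, 'j': 0, 'c': 5, 'i': 2, 'w': 5, 'a': 10}
sum of values = 29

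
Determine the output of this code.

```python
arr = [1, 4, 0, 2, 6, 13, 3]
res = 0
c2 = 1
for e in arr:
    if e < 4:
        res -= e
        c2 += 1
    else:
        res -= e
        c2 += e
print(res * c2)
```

e=1: <4, res = 0-1 = -1; c2=2
e=4: not <4, res = (-1)-4 = -5; c2=6
e=0: <4, res = (-5)-0 = -5; c2=7
e=2: <4, res = (-5)-2 = -7; c2=8
e=6: not <4, res = (-7)-6 = -13; c2=14
e=13: not <4, res = (-13)-13 = -26; c2=27
e=3: <4, res = (-26)-3 = -29; c2=28
res*c2 = (-29)*28 = -812

-812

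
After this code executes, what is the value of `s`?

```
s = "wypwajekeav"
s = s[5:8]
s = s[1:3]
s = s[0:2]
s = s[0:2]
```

slice [5:8] → 'jek'
slice [1:3] → 'ek'
slice [0:2] → 'ek'
slice [0:2] → 'ek'

'ek'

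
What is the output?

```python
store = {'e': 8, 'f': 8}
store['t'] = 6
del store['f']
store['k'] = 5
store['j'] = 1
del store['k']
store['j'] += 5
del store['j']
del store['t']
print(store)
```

store['t'] = 6 → {'e': 8, 'f': 8, 't': 6}
del 'f' → {'e': 8, 't': 6}
store['k'] = 5 → {'e': 8, 't': 6, 'k': 5}
store['j'] = 1 → {'e': 8, 't': 6, 'k': 5, 'j': 1}
del 'k' → {'e': 8, 't': 6, 'j': 1}
store['j'] = 1+5 = 6 → {'e': 8, 't': 6, 'j': 6}
del 'j' → {'e': 8, 't': 6}
del 't' → {'e': 8}

{'e': 8}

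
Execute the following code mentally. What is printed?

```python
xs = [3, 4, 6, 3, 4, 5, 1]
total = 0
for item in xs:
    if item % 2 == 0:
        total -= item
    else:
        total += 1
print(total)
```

-10

item=3: not even, total = 0+1 = 1
item=4: even, total = 1-4 = -3
item=6: even, total = (-3)-6 = -9
item=3: not even, total = (-9)+1 = -8
item=4: even, total = (-8)-4 = -12
item=5: not even, total = (-12)+1 = -11
item=1: not even, total = (-11)+1 = -10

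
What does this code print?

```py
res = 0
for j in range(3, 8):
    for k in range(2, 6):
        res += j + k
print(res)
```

j=3,k=2: res = 0+5 = 5
j=3,k=3: res = 5+6 = 11
j=3,k=4: res = 11+7 = 18
j=3,k=5: res = 18+8 = 26
j=4,k=2: res = 26+6 = 32
j=4,k=3: res = 32+7 = 39
j=4,k=4: res = 39+8 = 47
j=4,k=5: res = 47+9 = 56
j=5,k=2: res = 56+7 = 63
j=5,k=3: res = 63+8 = 71
j=5,k=4: res = 71+9 = 80
j=5,k=5: res = 80+10 = 90
j=6,k=2: res = 90+8 = 98
j=6,k=3: res = 98+9 = 107
j=6,k=4: res = 107+10 = 117
j=6,k=5: res = 117+11 = 128
j=7,k=2: res = 128+9 = 137
j=7,k=3: res = 137+10 = 147
j=7,k=4: res = 147+11 = 158
j=7,k=5: res = 158+12 = 170

170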